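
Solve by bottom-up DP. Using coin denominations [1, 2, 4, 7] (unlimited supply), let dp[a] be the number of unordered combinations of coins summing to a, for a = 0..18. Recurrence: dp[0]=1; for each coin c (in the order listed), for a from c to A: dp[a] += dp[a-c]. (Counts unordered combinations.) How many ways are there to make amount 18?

46

after  coin     0     1     2     3     4     5     6     7     8     9    10    11    12    13    14    15    16    17    18
          1     1     1     1     1     1     1     1     1     1     1     1     1     1     1     1     1     1     1     1
          2     1     1     2     2     3     3     4     4     5     5     6     6     7     7     8     8     9     9    10
          4     1     1     2     2     4     4     6     6     9     9    12    12    16    16    20    20    25    25    30
          7     1     1     2     2     4     4     6     7    10    11    14    16    20    22    27    30    36    39    46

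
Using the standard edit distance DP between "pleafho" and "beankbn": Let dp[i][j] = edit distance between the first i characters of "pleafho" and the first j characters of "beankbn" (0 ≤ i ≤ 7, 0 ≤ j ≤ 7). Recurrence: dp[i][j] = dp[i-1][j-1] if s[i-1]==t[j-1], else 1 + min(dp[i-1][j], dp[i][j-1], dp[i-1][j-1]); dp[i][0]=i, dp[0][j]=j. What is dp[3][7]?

   ''  b  e  a  n  k  b  n
''  0  1  2  3  4  5  6  7
 p  1  1  2  3  4  5  6  7
 l  2  2  2  3  4  5  6  7
 e  3  3  2  3  4  5  6  7
 a  4  4  3  2  3  4  5  6
 f  5  5  4  3  3  4  5  6
 h  6  6  5  4  4  4  5  6
 o  7  7  6  5  5  5  5  6

7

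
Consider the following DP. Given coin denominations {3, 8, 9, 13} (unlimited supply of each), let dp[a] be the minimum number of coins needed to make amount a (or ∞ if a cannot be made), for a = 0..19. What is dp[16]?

 a  0  1  2  3  4  5  6  7  8  9 10 11 12 13 14 15 16 17 18 19
dp  0  -  -  1  -  -  2  -  1  1  -  2  2  1  3  3  2  2  2  3
(- denotes ∞ / unreachable)

2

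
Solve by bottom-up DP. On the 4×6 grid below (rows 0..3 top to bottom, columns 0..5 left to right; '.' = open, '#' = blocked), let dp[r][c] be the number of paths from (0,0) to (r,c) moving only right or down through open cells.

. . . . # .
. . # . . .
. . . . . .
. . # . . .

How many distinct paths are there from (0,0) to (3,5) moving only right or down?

15

r\c   0   1   2   3   4   5
  0   1   1   1   1   0   0
  1   1   2   0   1   1   1
  2   1   3   3   4   5   6
  3   1   4   0   4   9  15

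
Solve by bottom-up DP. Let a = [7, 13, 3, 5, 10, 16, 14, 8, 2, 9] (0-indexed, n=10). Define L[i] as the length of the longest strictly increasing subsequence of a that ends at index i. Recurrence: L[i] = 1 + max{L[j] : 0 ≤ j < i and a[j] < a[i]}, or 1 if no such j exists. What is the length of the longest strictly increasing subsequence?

   i    0    1    2    3    4    5    6    7    8    9
a[i]    7   13    3    5   10   16   14    8    2    9
L[i]    1    2    1    2    3    4    4    3    1    4

4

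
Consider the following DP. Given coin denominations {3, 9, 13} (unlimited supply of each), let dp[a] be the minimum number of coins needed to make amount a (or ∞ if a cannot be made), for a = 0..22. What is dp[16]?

 a  0  1  2  3  4  5  6  7  8  9 10 11 12 13 14 15 16 17 18 19 20 21 22
dp  0  -  -  1  -  -  2  -  -  1  -  -  2  1  -  3  2  -  2  3  -  3  2
(- denotes ∞ / unreachable)

2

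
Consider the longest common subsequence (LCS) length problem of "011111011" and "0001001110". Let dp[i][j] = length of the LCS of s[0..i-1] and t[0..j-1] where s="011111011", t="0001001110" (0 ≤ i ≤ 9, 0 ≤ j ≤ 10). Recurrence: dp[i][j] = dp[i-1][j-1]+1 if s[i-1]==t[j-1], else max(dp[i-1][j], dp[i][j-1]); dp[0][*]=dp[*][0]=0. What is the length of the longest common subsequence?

   ''  0  0  0  1  0  0  1  1  1  0
''  0  0  0  0  0  0  0  0  0  0  0
 0  0  1  1  1  1  1  1  1  1  1  1
 1  0  1  1  1  2  2  2  2  2  2  2
 1  0  1  1  1  2  2  2  3  3  3  3
 1  0  1  1  1  2  2  2  3  4  4  4
 1  0  1  1  1  2  2  2  3  4  5  5
 1  0  1  1  1  2  2  2  3  4  5  5
 0  0  1  2  2  2  3  3  3  4  5  6
 1  0  1  2  2  3  3  3  4  4  5  6
 1  0  1  2  2  3  3  3  4  5  5  6

6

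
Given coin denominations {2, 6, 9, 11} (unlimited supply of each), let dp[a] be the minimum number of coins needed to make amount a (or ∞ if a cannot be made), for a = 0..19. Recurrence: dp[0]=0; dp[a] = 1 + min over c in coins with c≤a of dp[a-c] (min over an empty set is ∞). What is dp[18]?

2

 a  0  1  2  3  4  5  6  7  8  9 10 11 12 13 14 15 16 17 18 19
dp  0  -  1  -  2  -  1  -  2  1  3  1  2  2  3  2  4  2  2  3
(- denotes ∞ / unreachable)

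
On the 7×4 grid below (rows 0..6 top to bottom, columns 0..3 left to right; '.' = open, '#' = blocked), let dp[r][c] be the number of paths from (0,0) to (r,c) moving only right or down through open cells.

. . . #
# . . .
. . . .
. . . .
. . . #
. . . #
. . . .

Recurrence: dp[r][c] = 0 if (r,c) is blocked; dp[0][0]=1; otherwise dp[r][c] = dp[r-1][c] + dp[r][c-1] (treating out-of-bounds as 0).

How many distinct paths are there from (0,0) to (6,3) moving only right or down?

r\c   0   1   2   3
  0   1   1   1   0
  1   0   1   2   2
  2   0   1   3   5
  3   0   1   4   9
  4   0   1   5   0
  5   0   1   6   0
  6   0   1   7   7

7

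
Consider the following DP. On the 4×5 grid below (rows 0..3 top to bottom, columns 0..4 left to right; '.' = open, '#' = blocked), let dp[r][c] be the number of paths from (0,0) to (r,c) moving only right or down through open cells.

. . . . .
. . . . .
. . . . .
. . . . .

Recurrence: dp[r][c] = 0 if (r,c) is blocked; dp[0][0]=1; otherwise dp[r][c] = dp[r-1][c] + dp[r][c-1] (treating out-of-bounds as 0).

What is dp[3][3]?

20

r\c   0   1   2   3   4
  0   1   1   1   1   1
  1   1   2   3   4   5
  2   1   3   6  10  15
  3   1   4  10  20  35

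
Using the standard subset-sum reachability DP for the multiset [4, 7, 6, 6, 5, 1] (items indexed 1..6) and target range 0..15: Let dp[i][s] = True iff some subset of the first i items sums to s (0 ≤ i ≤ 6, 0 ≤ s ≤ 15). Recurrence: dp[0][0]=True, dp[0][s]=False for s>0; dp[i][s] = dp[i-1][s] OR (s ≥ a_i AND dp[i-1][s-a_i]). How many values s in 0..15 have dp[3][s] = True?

7

i\s   0   1   2   3   4   5   6   7   8   9  10  11  12  13  14  15
  0   T   F   F   F   F   F   F   F   F   F   F   F   F   F   F   F
  1   T   F   F   F   T   F   F   F   F   F   F   F   F   F   F   F
  2   T   F   F   F   T   F   F   T   F   F   F   T   F   F   F   F
  3   T   F   F   F   T   F   T   T   F   F   T   T   F   T   F   F
  4   T   F   F   F   T   F   T   T   F   F   T   T   T   T   F   F
  5   T   F   F   F   T   T   T   T   F   T   T   T   T   T   F   T
  6   T   T   F   F   T   T   T   T   T   T   T   T   T   T   T   T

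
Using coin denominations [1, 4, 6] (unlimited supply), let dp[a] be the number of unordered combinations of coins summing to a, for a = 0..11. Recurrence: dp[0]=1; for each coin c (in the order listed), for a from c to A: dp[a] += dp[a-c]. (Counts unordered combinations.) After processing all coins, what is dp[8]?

4

after  coin     0     1     2     3     4     5     6     7     8     9    10    11
          1     1     1     1     1     1     1     1     1     1     1     1     1
          4     1     1     1     1     2     2     2     2     3     3     3     3
          6     1     1     1     1     2     2     3     3     4     4     5     5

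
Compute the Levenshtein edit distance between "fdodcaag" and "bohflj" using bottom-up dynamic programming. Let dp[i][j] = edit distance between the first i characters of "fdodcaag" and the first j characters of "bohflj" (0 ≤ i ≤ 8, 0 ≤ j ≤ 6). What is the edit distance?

   ''  b  o  h  f  l  j
''  0  1  2  3  4  5  6
 f  1  1  2  3  3  4  5
 d  2  2  2  3  4  4  5
 o  3  3  2  3  4  5  5
 d  4  4  3  3  4  5  6
 c  5  5  4  4  4  5  6
 a  6  6  5  5  5  5  6
 a  7  7  6  6  6  6  6
 g  8  8  7  7  7  7  7

7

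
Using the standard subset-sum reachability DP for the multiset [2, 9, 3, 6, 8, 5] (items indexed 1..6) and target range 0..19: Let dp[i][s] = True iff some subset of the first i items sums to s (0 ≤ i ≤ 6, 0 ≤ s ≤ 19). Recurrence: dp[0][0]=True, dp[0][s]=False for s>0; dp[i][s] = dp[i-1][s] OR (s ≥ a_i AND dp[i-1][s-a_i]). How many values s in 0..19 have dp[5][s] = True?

17

i\s   0   1   2   3   4   5   6   7   8   9  10  11  12  13  14  15  16  17  18  19
  0   T   F   F   F   F   F   F   F   F   F   F   F   F   F   F   F   F   F   F   F
  1   T   F   T   F   F   F   F   F   F   F   F   F   F   F   F   F   F   F   F   F
  2   T   F   T   F   F   F   F   F   F   T   F   T   F   F   F   F   F   F   F   F
  3   T   F   T   T   F   T   F   F   F   T   F   T   T   F   T   F   F   F   F   F
  4   T   F   T   T   F   T   T   F   T   T   F   T   T   F   T   T   F   T   T   F
  5   T   F   T   T   F   T   T   F   T   T   T   T   T   T   T   T   T   T   T   T
  6   T   F   T   T   F   T   T   T   T   T   T   T   T   T   T   T   T   T   T   T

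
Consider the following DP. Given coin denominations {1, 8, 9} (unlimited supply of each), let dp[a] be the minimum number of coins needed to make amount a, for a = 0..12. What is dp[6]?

6

 a  0  1  2  3  4  5  6  7  8  9 10 11 12
dp  0  1  2  3  4  5  6  7  1  1  2  3  4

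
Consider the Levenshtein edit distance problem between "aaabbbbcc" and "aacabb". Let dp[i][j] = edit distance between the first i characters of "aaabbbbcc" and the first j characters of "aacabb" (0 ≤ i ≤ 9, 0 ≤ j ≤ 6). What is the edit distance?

   ''  a  a  c  a  b  b
''  0  1  2  3  4  5  6
 a  1  0  1  2  3  4  5
 a  2  1  0  1  2  3  4
 a  3  2  1  1  1  2  3
 b  4  3  2  2  2  1  2
 b  5  4  3  3  3  2  1
 b  6  5  4  4  4  3  2
 b  7  6  5  5  5  4  3
 c  8  7  6  5  6  5  4
 c  9  8  7  6  6  6  5

5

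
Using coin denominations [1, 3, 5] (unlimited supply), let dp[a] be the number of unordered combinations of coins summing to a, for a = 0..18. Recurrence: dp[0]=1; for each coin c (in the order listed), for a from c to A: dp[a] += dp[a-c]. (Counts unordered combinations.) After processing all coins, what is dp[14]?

after  coin     0     1     2     3     4     5     6     7     8     9    10    11    12    13    14    15    16    17    18
          1     1     1     1     1     1     1     1     1     1     1     1     1     1     1     1     1     1     1     1
          3     1     1     1     2     2     2     3     3     3     4     4     4     5     5     5     6     6     6     7
          5     1     1     1     2     2     3     4     4     5     6     7     8     9    10    11    13    14    15    17

11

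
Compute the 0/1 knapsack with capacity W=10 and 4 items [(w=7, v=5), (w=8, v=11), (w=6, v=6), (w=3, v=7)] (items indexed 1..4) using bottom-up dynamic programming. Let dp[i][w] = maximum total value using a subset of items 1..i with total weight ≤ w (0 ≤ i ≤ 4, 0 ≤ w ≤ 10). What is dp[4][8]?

11

i\w   0   1   2   3   4   5   6   7   8   9  10
  0   0   0   0   0   0   0   0   0   0   0   0
  1   0   0   0   0   0   0   0   5   5   5   5
  2   0   0   0   0   0   0   0   5  11  11  11
  3   0   0   0   0   0   0   6   6  11  11  11
  4   0   0   0   7   7   7   7   7  11  13  13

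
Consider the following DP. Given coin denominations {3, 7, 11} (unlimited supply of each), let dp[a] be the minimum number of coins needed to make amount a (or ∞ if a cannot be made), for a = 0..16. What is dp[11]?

 a  0  1  2  3  4  5  6  7  8  9 10 11 12 13 14 15 16
dp  0  -  -  1  -  -  2  1  -  3  2  1  4  3  2  5  4
(- denotes ∞ / unreachable)

1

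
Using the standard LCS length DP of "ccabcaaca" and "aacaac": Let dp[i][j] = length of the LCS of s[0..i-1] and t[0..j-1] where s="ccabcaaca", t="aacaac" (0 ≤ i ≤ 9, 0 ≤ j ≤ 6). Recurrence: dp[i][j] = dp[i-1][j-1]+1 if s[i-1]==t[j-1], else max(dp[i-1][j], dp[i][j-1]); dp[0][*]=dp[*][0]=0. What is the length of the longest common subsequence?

5

   ''  a  a  c  a  a  c
''  0  0  0  0  0  0  0
 c  0  0  0  1  1  1  1
 c  0  0  0  1  1  1  2
 a  0  1  1  1  2  2  2
 b  0  1  1  1  2  2  2
 c  0  1  1  2  2  2  3
 a  0  1  2  2  3  3  3
 a  0  1  2  2  3  4  4
 c  0  1  2  3  3  4  5
 a  0  1  2  3  4  4  5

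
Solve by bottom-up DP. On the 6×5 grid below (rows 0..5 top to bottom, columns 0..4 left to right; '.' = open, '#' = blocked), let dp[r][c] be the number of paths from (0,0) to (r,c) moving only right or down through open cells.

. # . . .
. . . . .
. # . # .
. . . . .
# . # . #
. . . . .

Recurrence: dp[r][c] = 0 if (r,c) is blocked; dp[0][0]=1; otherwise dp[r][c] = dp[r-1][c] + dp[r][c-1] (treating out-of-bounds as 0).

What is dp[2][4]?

1

r\c   0   1   2   3   4
  0   1   0   0   0   0
  1   1   1   1   1   1
  2   1   0   1   0   1
  3   1   1   2   2   3
  4   0   1   0   2   0
  5   0   1   1   3   3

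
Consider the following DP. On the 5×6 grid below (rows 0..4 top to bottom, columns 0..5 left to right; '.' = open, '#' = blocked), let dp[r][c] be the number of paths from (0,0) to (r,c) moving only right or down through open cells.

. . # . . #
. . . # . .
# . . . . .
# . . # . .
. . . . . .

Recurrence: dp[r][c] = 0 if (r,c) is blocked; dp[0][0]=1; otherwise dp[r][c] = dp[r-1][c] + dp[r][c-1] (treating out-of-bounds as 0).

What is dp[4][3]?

r\c   0   1   2   3   4   5
  0   1   1   0   0   0   0
  1   1   2   2   0   0   0
  2   0   2   4   4   4   4
  3   0   2   6   0   4   8
  4   0   2   8   8  12  20

8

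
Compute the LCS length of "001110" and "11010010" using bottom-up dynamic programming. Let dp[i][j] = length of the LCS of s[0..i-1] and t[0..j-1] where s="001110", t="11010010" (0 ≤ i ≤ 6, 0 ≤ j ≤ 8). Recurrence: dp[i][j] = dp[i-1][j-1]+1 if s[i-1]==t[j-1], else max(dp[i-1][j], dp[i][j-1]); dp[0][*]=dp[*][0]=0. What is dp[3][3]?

1

   ''  1  1  0  1  0  0  1  0
''  0  0  0  0  0  0  0  0  0
 0  0  0  0  1  1  1  1  1  1
 0  0  0  0  1  1  2  2  2  2
 1  0  1  1  1  2  2  2  3  3
 1  0  1  2  2  2  2  2  3  3
 1  0  1  2  2  3  3  3  3  3
 0  0  1  2  3  3  4  4  4  4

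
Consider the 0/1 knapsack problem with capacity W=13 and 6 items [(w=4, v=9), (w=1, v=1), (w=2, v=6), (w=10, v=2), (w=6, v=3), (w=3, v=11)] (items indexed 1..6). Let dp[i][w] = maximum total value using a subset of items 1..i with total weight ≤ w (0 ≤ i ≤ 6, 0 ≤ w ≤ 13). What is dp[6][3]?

i\w   0   1   2   3   4   5   6   7   8   9  10  11  12  13
  0   0   0   0   0   0   0   0   0   0   0   0   0   0   0
  1   0   0   0   0   9   9   9   9   9   9   9   9   9   9
  2   0   1   1   1   9  10  10  10  10  10  10  10  10  10
  3   0   1   6   7   9  10  15  16  16  16  16  16  16  16
  4   0   1   6   7   9  10  15  16  16  16  16  16  16  16
  5   0   1   6   7   9  10  15  16  16  16  16  16  18  19
  6   0   1   6  11  12  17  18  20  21  26  27  27  27  27

11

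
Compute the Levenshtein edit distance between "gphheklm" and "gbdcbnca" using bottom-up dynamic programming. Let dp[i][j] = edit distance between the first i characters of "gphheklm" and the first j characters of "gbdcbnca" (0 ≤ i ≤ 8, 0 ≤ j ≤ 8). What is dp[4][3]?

3

   ''  g  b  d  c  b  n  c  a
''  0  1  2  3  4  5  6  7  8
 g  1  0  1  2  3  4  5  6  7
 p  2  1  1  2  3  4  5  6  7
 h  3  2  2  2  3  4  5  6  7
 h  4  3  3  3  3  4  5  6  7
 e  5  4  4  4  4  4  5  6  7
 k  6  5  5  5  5  5  5  6  7
 l  7  6  6  6  6  6  6  6  7
 m  8  7  7  7  7  7  7  7  7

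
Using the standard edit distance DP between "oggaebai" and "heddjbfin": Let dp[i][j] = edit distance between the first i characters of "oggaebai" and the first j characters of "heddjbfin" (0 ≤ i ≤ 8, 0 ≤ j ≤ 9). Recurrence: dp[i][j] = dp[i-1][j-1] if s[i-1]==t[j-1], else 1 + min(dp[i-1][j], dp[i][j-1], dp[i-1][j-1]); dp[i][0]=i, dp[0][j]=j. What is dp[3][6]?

   ''  h  e  d  d  j  b  f  i  n
''  0  1  2  3  4  5  6  7  8  9
 o  1  1  2  3  4  5  6  7  8  9
 g  2  2  2  3  4  5  6  7  8  9
 g  3  3  3  3  4  5  6  7  8  9
 a  4  4  4  4  4  5  6  7  8  9
 e  5  5  4  5  5  5  6  7  8  9
 b  6  6  5  5  6  6  5  6  7  8
 a  7  7  6  6  6  7  6  6  7  8
 i  8  8  7  7  7  7  7  7  6  7

6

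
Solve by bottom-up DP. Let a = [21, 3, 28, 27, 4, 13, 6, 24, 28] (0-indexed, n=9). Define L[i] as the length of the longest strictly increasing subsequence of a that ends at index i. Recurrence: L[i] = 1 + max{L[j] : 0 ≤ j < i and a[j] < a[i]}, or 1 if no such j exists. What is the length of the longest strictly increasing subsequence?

5

   i    0    1    2    3    4    5    6    7    8
a[i]   21    3   28   27    4   13    6   24   28
L[i]    1    1    2    2    2    3    3    4    5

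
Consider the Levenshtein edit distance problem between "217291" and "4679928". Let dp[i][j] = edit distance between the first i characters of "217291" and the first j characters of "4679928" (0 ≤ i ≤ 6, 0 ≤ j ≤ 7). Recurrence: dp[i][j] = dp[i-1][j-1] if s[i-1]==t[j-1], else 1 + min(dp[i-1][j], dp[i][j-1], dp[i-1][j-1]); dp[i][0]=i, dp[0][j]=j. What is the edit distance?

5

   ''  4  6  7  9  9  2  8
''  0  1  2  3  4  5  6  7
 2  1  1  2  3  4  5  5  6
 1  2  2  2  3  4  5  6  6
 7  3  3  3  2  3  4  5  6
 2  4  4  4  3  3  4  4  5
 9  5  5  5  4  3  3  4  5
 1  6  6  6  5  4  4  4  5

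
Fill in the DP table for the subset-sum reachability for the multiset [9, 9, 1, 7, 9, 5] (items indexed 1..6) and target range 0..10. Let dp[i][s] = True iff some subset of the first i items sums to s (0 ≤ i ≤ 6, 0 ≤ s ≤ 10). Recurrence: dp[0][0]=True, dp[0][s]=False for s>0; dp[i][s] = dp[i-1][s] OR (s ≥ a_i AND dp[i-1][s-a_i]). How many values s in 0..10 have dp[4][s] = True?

i\s   0   1   2   3   4   5   6   7   8   9  10
  0   T   F   F   F   F   F   F   F   F   F   F
  1   T   F   F   F   F   F   F   F   F   T   F
  2   T   F   F   F   F   F   F   F   F   T   F
  3   T   T   F   F   F   F   F   F   F   T   T
  4   T   T   F   F   F   F   F   T   T   T   T
  5   T   T   F   F   F   F   F   T   T   T   T
  6   T   T   F   F   F   T   T   T   T   T   T

6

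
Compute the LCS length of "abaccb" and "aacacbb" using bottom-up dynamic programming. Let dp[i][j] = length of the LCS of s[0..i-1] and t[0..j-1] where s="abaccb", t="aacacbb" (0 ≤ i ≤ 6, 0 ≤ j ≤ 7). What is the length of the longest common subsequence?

5

   ''  a  a  c  a  c  b  b
''  0  0  0  0  0  0  0  0
 a  0  1  1  1  1  1  1  1
 b  0  1  1  1  1  1  2  2
 a  0  1  2  2  2  2  2  2
 c  0  1  2  3  3  3  3  3
 c  0  1  2  3  3  4  4  4
 b  0  1  2  3  3  4  5  5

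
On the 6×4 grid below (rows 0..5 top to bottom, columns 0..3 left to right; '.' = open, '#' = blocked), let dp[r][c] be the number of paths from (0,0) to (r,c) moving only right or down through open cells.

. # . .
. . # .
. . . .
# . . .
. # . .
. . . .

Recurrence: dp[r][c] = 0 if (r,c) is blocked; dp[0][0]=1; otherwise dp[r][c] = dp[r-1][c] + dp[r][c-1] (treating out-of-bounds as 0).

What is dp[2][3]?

r\c   0   1   2   3
  0   1   0   0   0
  1   1   1   0   0
  2   1   2   2   2
  3   0   2   4   6
  4   0   0   4  10
  5   0   0   4  14

2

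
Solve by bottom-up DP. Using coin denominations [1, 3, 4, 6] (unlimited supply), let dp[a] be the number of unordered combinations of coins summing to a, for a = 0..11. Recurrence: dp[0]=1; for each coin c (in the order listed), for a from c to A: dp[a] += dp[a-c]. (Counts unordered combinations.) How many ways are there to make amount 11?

after  coin     0     1     2     3     4     5     6     7     8     9    10    11
          1     1     1     1     1     1     1     1     1     1     1     1     1
          3     1     1     1     2     2     2     3     3     3     4     4     4
          4     1     1     1     2     3     3     4     5     6     7     8     9
          6     1     1     1     2     3     3     5     6     7     9    11    12

12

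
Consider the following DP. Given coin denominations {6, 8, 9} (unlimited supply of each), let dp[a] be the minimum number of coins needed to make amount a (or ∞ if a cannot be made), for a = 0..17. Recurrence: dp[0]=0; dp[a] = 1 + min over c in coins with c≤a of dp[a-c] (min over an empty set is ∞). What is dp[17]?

 a  0  1  2  3  4  5  6  7  8  9 10 11 12 13 14 15 16 17
dp  0  -  -  -  -  -  1  -  1  1  -  -  2  -  2  2  2  2
(- denotes ∞ / unreachable)

2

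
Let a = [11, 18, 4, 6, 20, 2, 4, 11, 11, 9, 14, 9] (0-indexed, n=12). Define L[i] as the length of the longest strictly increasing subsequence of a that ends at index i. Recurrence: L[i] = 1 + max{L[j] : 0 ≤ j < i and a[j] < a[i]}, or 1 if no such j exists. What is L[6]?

2

   i    0    1    2    3    4    5    6    7    8    9   10   11
a[i]   11   18    4    6   20    2    4   11   11    9   14    9
L[i]    1    2    1    2    3    1    2    3    3    3    4    3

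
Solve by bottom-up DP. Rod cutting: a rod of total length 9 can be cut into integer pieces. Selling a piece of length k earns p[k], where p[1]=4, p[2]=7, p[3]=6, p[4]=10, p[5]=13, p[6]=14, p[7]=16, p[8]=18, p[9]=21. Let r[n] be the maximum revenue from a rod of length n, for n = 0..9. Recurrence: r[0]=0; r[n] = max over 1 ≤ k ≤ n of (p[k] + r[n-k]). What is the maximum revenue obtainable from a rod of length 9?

   n    0    1    2    3    4    5    6    7    8    9
r[n]    0    4    8   12   16   20   24   28   32   36

36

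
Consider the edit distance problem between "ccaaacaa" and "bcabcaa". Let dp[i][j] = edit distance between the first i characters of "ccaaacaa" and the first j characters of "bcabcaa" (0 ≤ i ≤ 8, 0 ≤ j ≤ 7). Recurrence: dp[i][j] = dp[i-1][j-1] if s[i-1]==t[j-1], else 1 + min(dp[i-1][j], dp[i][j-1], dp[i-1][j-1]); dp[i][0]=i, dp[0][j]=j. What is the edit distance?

   ''  b  c  a  b  c  a  a
''  0  1  2  3  4  5  6  7
 c  1  1  1  2  3  4  5  6
 c  2  2  1  2  3  3  4  5
 a  3  3  2  1  2  3  3  4
 a  4  4  3  2  2  3  3  3
 a  5  5  4  3  3  3  3  3
 c  6  6  5  4  4  3  4  4
 a  7  7  6  5  5  4  3  4
 a  8  8  7  6  6  5  4  3

3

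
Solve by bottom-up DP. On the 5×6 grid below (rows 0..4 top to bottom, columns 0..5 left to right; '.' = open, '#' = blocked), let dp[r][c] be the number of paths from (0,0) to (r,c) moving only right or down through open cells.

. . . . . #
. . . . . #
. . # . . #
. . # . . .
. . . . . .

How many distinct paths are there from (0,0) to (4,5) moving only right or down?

35

r\c   0   1   2   3   4   5
  0   1   1   1   1   1   0
  1   1   2   3   4   5   0
  2   1   3   0   4   9   0
  3   1   4   0   4  13  13
  4   1   5   5   9  22  35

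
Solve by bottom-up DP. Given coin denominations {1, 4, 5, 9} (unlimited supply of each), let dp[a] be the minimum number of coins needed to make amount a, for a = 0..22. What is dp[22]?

 a  0  1  2  3  4  5  6  7  8  9 10 11 12 13 14 15 16 17 18 19 20 21 22
dp  0  1  2  3  1  1  2  3  2  1  2  3  3  2  2  3  4  3  2  3  4  4  3

3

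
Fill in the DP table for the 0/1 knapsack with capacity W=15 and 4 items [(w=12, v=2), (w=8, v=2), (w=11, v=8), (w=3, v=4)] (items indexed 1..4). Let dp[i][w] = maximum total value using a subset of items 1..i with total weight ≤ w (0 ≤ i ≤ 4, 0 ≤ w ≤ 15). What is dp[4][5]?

i\w   0   1   2   3   4   5   6   7   8   9  10  11  12  13  14  15
  0   0   0   0   0   0   0   0   0   0   0   0   0   0   0   0   0
  1   0   0   0   0   0   0   0   0   0   0   0   0   2   2   2   2
  2   0   0   0   0   0   0   0   0   2   2   2   2   2   2   2   2
  3   0   0   0   0   0   0   0   0   2   2   2   8   8   8   8   8
  4   0   0   0   4   4   4   4   4   4   4   4   8   8   8  12  12

4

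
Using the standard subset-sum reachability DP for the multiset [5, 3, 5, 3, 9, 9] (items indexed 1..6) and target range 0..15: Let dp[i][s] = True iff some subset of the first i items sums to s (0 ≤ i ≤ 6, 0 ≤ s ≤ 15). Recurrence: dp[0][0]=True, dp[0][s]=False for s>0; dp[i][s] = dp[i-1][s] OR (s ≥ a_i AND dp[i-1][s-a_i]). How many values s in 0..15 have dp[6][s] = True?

i\s   0   1   2   3   4   5   6   7   8   9  10  11  12  13  14  15
  0   T   F   F   F   F   F   F   F   F   F   F   F   F   F   F   F
  1   T   F   F   F   F   T   F   F   F   F   F   F   F   F   F   F
  2   T   F   F   T   F   T   F   F   T   F   F   F   F   F   F   F
  3   T   F   F   T   F   T   F   F   T   F   T   F   F   T   F   F
  4   T   F   F   T   F   T   T   F   T   F   T   T   F   T   F   F
  5   T   F   F   T   F   T   T   F   T   T   T   T   T   T   T   T
  6   T   F   F   T   F   T   T   F   T   T   T   T   T   T   T   T

12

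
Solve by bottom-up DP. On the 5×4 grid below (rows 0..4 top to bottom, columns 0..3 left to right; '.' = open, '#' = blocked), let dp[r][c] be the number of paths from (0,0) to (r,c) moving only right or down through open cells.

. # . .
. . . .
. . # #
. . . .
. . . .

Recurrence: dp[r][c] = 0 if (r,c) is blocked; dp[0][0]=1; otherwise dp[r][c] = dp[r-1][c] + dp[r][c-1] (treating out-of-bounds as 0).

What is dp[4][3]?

10

r\c   0   1   2   3
  0   1   0   0   0
  1   1   1   1   1
  2   1   2   0   0
  3   1   3   3   3
  4   1   4   7  10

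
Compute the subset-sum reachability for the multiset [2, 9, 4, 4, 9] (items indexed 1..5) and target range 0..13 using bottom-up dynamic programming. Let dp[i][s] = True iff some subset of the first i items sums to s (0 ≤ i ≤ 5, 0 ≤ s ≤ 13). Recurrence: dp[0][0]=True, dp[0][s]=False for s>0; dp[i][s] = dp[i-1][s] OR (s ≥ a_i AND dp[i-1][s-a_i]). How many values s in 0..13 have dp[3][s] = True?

7

i\s   0   1   2   3   4   5   6   7   8   9  10  11  12  13
  0   T   F   F   F   F   F   F   F   F   F   F   F   F   F
  1   T   F   T   F   F   F   F   F   F   F   F   F   F   F
  2   T   F   T   F   F   F   F   F   F   T   F   T   F   F
  3   T   F   T   F   T   F   T   F   F   T   F   T   F   T
  4   T   F   T   F   T   F   T   F   T   T   T   T   F   T
  5   T   F   T   F   T   F   T   F   T   T   T   T   F   T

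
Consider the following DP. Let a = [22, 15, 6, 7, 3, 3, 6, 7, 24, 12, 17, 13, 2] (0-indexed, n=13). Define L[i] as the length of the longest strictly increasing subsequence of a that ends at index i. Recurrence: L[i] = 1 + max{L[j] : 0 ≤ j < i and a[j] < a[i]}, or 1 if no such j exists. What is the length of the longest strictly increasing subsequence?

5

   i    0    1    2    3    4    5    6    7    8    9   10   11   12
a[i]   22   15    6    7    3    3    6    7   24   12   17   13    2
L[i]    1    1    1    2    1    1    2    3    4    4    5    5    1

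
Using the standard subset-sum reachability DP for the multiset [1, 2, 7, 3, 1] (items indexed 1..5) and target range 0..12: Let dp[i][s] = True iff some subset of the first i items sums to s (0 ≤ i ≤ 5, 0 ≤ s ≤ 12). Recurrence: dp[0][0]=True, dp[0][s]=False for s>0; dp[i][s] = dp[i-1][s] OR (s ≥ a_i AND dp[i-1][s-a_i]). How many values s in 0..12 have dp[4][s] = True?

13

i\s   0   1   2   3   4   5   6   7   8   9  10  11  12
  0   T   F   F   F   F   F   F   F   F   F   F   F   F
  1   T   T   F   F   F   F   F   F   F   F   F   F   F
  2   T   T   T   T   F   F   F   F   F   F   F   F   F
  3   T   T   T   T   F   F   F   T   T   T   T   F   F
  4   T   T   T   T   T   T   T   T   T   T   T   T   T
  5   T   T   T   T   T   T   T   T   T   T   T   T   T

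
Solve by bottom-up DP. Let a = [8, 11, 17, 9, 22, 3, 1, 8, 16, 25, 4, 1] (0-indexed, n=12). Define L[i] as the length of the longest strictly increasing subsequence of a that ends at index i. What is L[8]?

   i    0    1    2    3    4    5    6    7    8    9   10   11
a[i]    8   11   17    9   22    3    1    8   16   25    4    1
L[i]    1    2    3    2    4    1    1    2    3    5    2    1

3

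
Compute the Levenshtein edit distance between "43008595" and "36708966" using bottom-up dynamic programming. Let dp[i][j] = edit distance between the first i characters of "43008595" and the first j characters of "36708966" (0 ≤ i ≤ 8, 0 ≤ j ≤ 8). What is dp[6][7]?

   ''  3  6  7  0  8  9  6  6
''  0  1  2  3  4  5  6  7  8
 4  1  1  2  3  4  5  6  7  8
 3  2  1  2  3  4  5  6  7  8
 0  3  2  2  3  3  4  5  6  7
 0  4  3  3  3  3  4  5  6  7
 8  5  4  4  4  4  3  4  5  6
 5  6  5  5  5  5  4  4  5  6
 9  7  6  6  6  6  5  4  5  6
 5  8  7  7  7  7  6  5  5  6

5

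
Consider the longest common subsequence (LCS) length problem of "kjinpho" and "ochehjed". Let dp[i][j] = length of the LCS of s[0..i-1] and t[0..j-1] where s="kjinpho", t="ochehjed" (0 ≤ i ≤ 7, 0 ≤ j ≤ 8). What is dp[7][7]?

   ''  o  c  h  e  h  j  e  d
''  0  0  0  0  0  0  0  0  0
 k  0  0  0  0  0  0  0  0  0
 j  0  0  0  0  0  0  1  1  1
 i  0  0  0  0  0  0  1  1  1
 n  0  0  0  0  0  0  1  1  1
 p  0  0  0  0  0  0  1  1  1
 h  0  0  0  1  1  1  1  1  1
 o  0  1  1  1  1  1  1  1  1

1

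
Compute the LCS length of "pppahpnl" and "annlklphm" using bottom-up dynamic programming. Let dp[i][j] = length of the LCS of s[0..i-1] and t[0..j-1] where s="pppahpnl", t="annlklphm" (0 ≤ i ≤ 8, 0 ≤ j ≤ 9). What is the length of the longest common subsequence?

3

   ''  a  n  n  l  k  l  p  h  m
''  0  0  0  0  0  0  0  0  0  0
 p  0  0  0  0  0  0  0  1  1  1
 p  0  0  0  0  0  0  0  1  1  1
 p  0  0  0  0  0  0  0  1  1  1
 a  0  1  1  1  1  1  1  1  1  1
 h  0  1  1  1  1  1  1  1  2  2
 p  0  1  1  1  1  1  1  2  2  2
 n  0  1  2  2  2  2  2  2  2  2
 l  0  1  2  2  3  3  3  3  3  3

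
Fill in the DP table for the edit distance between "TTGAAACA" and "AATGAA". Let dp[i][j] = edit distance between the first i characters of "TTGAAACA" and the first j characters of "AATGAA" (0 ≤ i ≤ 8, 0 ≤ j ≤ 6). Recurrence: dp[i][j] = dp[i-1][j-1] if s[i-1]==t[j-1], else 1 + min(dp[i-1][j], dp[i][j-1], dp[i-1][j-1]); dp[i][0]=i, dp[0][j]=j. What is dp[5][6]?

2

   ''  A  A  T  G  A  A
''  0  1  2  3  4  5  6
 T  1  1  2  2  3  4  5
 T  2  2  2  2  3  4  5
 G  3  3  3  3  2  3  4
 A  4  3  3  4  3  2  3
 A  5  4  3  4  4  3  2
 A  6  5  4  4  5  4  3
 C  7  6  5  5  5  5  4
 A  8  7  6  6  6  5  5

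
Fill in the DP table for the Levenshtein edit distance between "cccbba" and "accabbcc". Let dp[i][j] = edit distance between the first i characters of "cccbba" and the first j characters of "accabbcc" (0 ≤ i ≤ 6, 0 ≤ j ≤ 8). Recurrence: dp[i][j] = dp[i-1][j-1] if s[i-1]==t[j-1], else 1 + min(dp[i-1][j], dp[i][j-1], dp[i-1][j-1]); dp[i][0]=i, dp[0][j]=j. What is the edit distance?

   ''  a  c  c  a  b  b  c  c
''  0  1  2  3  4  5  6  7  8
 c  1  1  1  2  3  4  5  6  7
 c  2  2  1  1  2  3  4  5  6
 c  3  3  2  1  2  3  4  4  5
 b  4  4  3  2  2  2  3  4  5
 b  5  5  4  3  3  2  2  3  4
 a  6  5  5  4  3  3  3  3  4

4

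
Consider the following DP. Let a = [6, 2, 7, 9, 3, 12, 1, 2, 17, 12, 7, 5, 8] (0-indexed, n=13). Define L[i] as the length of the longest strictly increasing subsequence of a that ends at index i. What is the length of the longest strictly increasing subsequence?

   i    0    1    2    3    4    5    6    7    8    9   10   11   12
a[i]    6    2    7    9    3   12    1    2   17   12    7    5    8
L[i]    1    1    2    3    2    4    1    2    5    4    3    3    4

5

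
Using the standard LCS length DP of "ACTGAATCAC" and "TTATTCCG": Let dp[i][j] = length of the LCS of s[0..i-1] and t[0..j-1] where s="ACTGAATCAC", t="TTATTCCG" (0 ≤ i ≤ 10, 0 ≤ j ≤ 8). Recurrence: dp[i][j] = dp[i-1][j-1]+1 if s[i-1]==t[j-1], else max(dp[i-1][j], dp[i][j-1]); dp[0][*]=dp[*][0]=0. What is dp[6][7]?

   ''  T  T  A  T  T  C  C  G
''  0  0  0  0  0  0  0  0  0
 A  0  0  0  1  1  1  1  1  1
 C  0  0  0  1  1  1  2  2  2
 T  0  1  1  1  2  2  2  2  2
 G  0  1  1  1  2  2  2  2  3
 A  0  1  1  2  2  2  2  2  3
 A  0  1  1  2  2  2  2  2  3
 T  0  1  2  2  3  3  3  3  3
 C  0  1  2  2  3  3  4  4  4
 A  0  1  2  3  3  3  4  4  4
 C  0  1  2  3  3  3  4  5  5

2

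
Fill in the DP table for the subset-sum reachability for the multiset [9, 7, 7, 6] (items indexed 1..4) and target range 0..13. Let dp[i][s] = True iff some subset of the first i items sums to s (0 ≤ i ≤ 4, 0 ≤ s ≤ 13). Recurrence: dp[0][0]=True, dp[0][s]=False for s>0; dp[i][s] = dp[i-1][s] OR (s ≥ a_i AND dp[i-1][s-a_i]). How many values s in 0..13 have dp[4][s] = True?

i\s   0   1   2   3   4   5   6   7   8   9  10  11  12  13
  0   T   F   F   F   F   F   F   F   F   F   F   F   F   F
  1   T   F   F   F   F   F   F   F   F   T   F   F   F   F
  2   T   F   F   F   F   F   F   T   F   T   F   F   F   F
  3   T   F   F   F   F   F   F   T   F   T   F   F   F   F
  4   T   F   F   F   F   F   T   T   F   T   F   F   F   T

5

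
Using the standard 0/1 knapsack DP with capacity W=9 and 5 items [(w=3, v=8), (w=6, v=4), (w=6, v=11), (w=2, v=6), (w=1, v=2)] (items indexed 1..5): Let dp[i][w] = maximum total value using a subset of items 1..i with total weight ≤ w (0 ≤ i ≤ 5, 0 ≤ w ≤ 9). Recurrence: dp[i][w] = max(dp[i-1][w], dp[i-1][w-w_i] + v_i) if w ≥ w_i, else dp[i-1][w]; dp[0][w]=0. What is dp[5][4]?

i\w   0   1   2   3   4   5   6   7   8   9
  0   0   0   0   0   0   0   0   0   0   0
  1   0   0   0   8   8   8   8   8   8   8
  2   0   0   0   8   8   8   8   8   8  12
  3   0   0   0   8   8   8  11  11  11  19
  4   0   0   6   8   8  14  14  14  17  19
  5   0   2   6   8  10  14  16  16  17  19

10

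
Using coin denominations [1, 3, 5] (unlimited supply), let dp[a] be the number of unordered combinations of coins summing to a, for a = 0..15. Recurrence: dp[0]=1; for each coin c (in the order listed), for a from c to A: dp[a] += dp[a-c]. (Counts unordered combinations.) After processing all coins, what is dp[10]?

after  coin     0     1     2     3     4     5     6     7     8     9    10    11    12    13    14    15
          1     1     1     1     1     1     1     1     1     1     1     1     1     1     1     1     1
          3     1     1     1     2     2     2     3     3     3     4     4     4     5     5     5     6
          5     1     1     1     2     2     3     4     4     5     6     7     8     9    10    11    13

7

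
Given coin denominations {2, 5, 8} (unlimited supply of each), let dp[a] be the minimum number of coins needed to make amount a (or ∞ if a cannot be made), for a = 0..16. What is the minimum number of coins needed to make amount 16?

 a  0  1  2  3  4  5  6  7  8  9 10 11 12 13 14 15 16
dp  0  -  1  -  2  1  3  2  1  3  2  4  3  2  4  3  2
(- denotes ∞ / unreachable)

2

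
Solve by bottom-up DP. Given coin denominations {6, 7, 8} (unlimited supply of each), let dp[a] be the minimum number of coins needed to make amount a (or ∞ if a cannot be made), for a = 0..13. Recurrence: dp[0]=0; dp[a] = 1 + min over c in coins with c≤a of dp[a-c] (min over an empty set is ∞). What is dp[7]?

1

 a  0  1  2  3  4  5  6  7  8  9 10 11 12 13
dp  0  -  -  -  -  -  1  1  1  -  -  -  2  2
(- denotes ∞ / unreachable)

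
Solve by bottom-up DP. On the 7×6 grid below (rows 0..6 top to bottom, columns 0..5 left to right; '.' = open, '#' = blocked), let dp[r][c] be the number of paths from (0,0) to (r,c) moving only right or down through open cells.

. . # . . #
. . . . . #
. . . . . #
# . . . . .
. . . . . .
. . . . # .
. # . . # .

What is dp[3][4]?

24

r\c   0   1   2   3   4   5
  0   1   1   0   0   0   0
  1   1   2   2   2   2   0
  2   1   3   5   7   9   0
  3   0   3   8  15  24  24
  4   0   3  11  26  50  74
  5   0   3  14  40   0  74
  6   0   0  14  54   0  74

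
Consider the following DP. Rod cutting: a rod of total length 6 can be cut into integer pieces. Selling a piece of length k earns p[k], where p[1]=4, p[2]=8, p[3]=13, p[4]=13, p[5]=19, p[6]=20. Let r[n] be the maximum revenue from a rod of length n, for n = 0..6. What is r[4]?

   n    0    1    2    3    4    5    6
r[n]    0    4    8   13   17   21   26

17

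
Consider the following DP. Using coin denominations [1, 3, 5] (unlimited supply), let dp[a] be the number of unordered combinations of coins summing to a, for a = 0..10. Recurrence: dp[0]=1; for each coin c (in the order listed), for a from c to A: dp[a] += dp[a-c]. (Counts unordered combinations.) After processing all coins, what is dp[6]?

4

after  coin     0     1     2     3     4     5     6     7     8     9    10
          1     1     1     1     1     1     1     1     1     1     1     1
          3     1     1     1     2     2     2     3     3     3     4     4
          5     1     1     1     2     2     3     4     4     5     6     7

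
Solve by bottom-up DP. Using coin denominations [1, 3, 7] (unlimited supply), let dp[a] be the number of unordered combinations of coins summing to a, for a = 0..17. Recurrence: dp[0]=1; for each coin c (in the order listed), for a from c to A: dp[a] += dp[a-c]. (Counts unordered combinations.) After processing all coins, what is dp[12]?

after  coin     0     1     2     3     4     5     6     7     8     9    10    11    12    13    14    15    16    17
          1     1     1     1     1     1     1     1     1     1     1     1     1     1     1     1     1     1     1
          3     1     1     1     2     2     2     3     3     3     4     4     4     5     5     5     6     6     6
          7     1     1     1     2     2     2     3     4     4     5     6     6     7     8     9    10    11    12

7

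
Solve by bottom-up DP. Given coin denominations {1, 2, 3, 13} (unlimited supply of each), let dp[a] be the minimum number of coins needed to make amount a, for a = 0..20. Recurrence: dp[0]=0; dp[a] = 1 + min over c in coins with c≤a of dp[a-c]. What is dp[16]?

 a  0  1  2  3  4  5  6  7  8  9 10 11 12 13 14 15 16 17 18 19 20
dp  0  1  1  1  2  2  2  3  3  3  4  4  4  1  2  2  2  3  3  3  4

2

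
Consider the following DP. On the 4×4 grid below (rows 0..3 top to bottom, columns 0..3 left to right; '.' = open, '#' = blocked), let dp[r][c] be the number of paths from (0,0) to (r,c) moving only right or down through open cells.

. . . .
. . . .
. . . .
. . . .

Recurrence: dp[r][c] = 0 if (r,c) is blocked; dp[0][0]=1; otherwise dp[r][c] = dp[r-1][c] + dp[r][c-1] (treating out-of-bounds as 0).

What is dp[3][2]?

10

r\c   0   1   2   3
  0   1   1   1   1
  1   1   2   3   4
  2   1   3   6  10
  3   1   4  10  20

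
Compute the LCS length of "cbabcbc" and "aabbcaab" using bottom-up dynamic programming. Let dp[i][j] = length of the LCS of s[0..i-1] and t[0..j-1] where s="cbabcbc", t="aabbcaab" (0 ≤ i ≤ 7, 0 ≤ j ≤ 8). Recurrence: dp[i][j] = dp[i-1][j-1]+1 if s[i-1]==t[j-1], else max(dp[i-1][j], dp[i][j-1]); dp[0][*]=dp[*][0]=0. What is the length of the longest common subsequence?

4

   ''  a  a  b  b  c  a  a  b
''  0  0  0  0  0  0  0  0  0
 c  0  0  0  0  0  1  1  1  1
 b  0  0  0  1  1  1  1  1  2
 a  0  1  1  1  1  1  2  2  2
 b  0  1  1  2  2  2  2  2  3
 c  0  1  1  2  2  3  3  3  3
 b  0  1  1  2  3  3  3  3  4
 c  0  1  1  2  3  4  4  4  4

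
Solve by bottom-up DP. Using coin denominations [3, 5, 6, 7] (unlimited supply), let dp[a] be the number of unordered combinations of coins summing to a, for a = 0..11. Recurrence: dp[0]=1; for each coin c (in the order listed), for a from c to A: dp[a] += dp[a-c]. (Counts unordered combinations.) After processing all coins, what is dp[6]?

after  coin     0     1     2     3     4     5     6     7     8     9    10    11
          3     1     0     0     1     0     0     1     0     0     1     0     0
          5     1     0     0     1     0     1     1     0     1     1     1     1
          6     1     0     0     1     0     1     2     0     1     2     1     2
          7     1     0     0     1     0     1     2     1     1     2     2     2

2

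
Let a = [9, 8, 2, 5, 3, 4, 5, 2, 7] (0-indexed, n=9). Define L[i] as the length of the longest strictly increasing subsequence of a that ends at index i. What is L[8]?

   i    0    1    2    3    4    5    6    7    8
a[i]    9    8    2    5    3    4    5    2    7
L[i]    1    1    1    2    2    3    4    1    5

5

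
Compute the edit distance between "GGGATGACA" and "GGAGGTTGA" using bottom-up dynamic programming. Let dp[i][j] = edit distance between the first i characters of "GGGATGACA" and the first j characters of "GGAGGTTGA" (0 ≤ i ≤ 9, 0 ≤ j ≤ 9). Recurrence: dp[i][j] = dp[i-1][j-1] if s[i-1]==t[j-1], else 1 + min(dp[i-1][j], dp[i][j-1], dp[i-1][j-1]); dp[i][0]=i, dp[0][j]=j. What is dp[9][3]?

   ''  G  G  A  G  G  T  T  G  A
''  0  1  2  3  4  5  6  7  8  9
 G  1  0  1  2  3  4  5  6  7  8
 G  2  1  0  1  2  3  4  5  6  7
 G  3  2  1  1  1  2  3  4  5  6
 A  4  3  2  1  2  2  3  4  5  5
 T  5  4  3  2  2  3  2  3  4  5
 G  6  5  4  3  2  2  3  3  3  4
 A  7  6  5  4  3  3  3  4  4  3
 C  8  7  6  5  4  4  4  4  5  4
 A  9  8  7  6  5  5  5  5  5  5

6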